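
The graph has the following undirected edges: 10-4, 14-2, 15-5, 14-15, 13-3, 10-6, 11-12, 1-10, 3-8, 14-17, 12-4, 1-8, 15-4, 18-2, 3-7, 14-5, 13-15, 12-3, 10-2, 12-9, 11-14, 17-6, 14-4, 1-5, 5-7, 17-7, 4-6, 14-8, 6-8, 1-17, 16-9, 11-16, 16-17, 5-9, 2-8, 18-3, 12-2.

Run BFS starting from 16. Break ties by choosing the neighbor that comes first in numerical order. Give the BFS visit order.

Visit 16; enqueue 9, 11, 17 → queue [9, 11, 17]
Visit 9; enqueue 5, 12 → queue [11, 17, 5, 12]
Visit 11; enqueue 14 → queue [17, 5, 12, 14]
Visit 17; enqueue 1, 6, 7 → queue [5, 12, 14, 1, 6, 7]
Visit 5; enqueue 15 → queue [12, 14, 1, 6, 7, 15]
Visit 12; enqueue 2, 3, 4 → queue [14, 1, 6, 7, 15, 2, 3, 4]
Visit 14; enqueue 8 → queue [1, 6, 7, 15, 2, 3, 4, 8]
Visit 1; enqueue 10 → queue [6, 7, 15, 2, 3, 4, 8, 10]
Visit 6 → queue [7, 15, 2, 3, 4, 8, 10]
Visit 7 → queue [15, 2, 3, 4, 8, 10]
Visit 15; enqueue 13 → queue [2, 3, 4, 8, 10, 13]
Visit 2; enqueue 18 → queue [3, 4, 8, 10, 13, 18]
Visit 3 → queue [4, 8, 10, 13, 18]
Visit 4 → queue [8, 10, 13, 18]
Visit 8 → queue [10, 13, 18]
Visit 10 → queue [13, 18]
Visit 13 → queue [18]
Visit 18 → queue []

16, 9, 11, 17, 5, 12, 14, 1, 6, 7, 15, 2, 3, 4, 8, 10, 13, 18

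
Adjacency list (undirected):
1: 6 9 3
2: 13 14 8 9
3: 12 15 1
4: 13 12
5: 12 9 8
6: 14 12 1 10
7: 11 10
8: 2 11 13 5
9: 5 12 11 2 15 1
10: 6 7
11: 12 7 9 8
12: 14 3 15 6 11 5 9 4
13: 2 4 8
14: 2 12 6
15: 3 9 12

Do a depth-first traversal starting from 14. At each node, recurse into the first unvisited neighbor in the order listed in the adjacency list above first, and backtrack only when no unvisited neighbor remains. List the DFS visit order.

14 → 2 → 13 → 4 → 12 → 3 → 15 → 9 → 5 → 8 → 11 → 7 → 10 → 6 → 1

Visit 14
14 → 2
2 → 13
13 → 4
4 → 12
12 → 3
3 → 15
15 → 9
9 → 5
5 → 8
8 → 11
11 → 7
7 → 10
10 → 6
6 → 1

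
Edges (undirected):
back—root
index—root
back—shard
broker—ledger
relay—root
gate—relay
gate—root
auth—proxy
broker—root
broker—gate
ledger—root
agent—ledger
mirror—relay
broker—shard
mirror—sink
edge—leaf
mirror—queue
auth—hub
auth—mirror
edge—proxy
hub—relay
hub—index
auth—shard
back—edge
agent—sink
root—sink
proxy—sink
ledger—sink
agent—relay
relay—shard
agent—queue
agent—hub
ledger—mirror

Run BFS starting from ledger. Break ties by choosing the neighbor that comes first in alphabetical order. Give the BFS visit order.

ledger, agent, broker, mirror, root, sink, hub, queue, relay, gate, shard, auth, back, index, proxy, edge, leaf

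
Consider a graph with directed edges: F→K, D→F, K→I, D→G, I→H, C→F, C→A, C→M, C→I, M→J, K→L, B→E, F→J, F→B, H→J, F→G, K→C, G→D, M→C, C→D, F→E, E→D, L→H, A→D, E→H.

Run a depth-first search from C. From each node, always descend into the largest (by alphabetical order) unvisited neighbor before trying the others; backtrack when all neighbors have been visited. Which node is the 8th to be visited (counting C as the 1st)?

L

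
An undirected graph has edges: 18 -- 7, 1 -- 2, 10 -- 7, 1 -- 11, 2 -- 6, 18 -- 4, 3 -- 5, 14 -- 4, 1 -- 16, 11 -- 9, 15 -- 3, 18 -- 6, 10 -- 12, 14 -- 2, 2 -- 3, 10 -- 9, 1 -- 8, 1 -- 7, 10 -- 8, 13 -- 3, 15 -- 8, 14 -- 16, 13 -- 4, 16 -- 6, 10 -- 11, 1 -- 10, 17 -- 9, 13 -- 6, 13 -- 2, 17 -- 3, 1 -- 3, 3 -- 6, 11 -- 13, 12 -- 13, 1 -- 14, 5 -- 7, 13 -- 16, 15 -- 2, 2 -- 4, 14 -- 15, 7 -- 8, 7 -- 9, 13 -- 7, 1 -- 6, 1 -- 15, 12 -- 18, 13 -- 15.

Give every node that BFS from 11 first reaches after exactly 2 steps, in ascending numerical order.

2, 3, 4, 6, 7, 8, 12, 14, 15, 16, 17

Level 0: 11
Level 1: 1, 9, 10, 13
Level 2: 2, 3, 4, 6, 7, 8, 12, 14, 15, 16, 17
Level 3: 5, 18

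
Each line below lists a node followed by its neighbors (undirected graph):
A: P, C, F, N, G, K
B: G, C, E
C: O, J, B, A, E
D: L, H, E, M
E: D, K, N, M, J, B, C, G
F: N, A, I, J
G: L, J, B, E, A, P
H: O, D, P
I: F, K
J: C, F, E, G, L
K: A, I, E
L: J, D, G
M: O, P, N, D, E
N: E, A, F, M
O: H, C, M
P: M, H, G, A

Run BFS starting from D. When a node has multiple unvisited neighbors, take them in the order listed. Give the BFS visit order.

Visit D; enqueue L, H, E, M → queue [L, H, E, M]
Visit L; enqueue J, G → queue [H, E, M, J, G]
Visit H; enqueue O, P → queue [E, M, J, G, O, P]
Visit E; enqueue K, N, B, C → queue [M, J, G, O, P, K, N, B, C]
Visit M → queue [J, G, O, P, K, N, B, C]
Visit J; enqueue F → queue [G, O, P, K, N, B, C, F]
Visit G; enqueue A → queue [O, P, K, N, B, C, F, A]
Visit O → queue [P, K, N, B, C, F, A]
Visit P → queue [K, N, B, C, F, A]
Visit K; enqueue I → queue [N, B, C, F, A, I]
Visit N → queue [B, C, F, A, I]
Visit B → queue [C, F, A, I]
Visit C → queue [F, A, I]
Visit F → queue [A, I]
Visit A → queue [I]
Visit I → queue []

D L H E M J G O P K N B C F A I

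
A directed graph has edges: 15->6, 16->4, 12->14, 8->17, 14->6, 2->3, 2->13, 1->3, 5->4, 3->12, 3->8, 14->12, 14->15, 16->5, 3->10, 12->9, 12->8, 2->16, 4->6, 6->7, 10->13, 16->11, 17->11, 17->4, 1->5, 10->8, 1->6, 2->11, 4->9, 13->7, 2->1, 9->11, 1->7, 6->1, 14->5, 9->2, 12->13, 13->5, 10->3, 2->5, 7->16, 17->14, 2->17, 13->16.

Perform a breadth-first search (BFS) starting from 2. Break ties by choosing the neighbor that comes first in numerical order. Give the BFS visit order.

Visit 2; enqueue 1, 3, 5, 11, 13, 16, 17 → queue [1, 3, 5, 11, 13, 16, 17]
Visit 1; enqueue 6, 7 → queue [3, 5, 11, 13, 16, 17, 6, 7]
Visit 3; enqueue 8, 10, 12 → queue [5, 11, 13, 16, 17, 6, 7, 8, 10, 12]
Visit 5; enqueue 4 → queue [11, 13, 16, 17, 6, 7, 8, 10, 12, 4]
Visit 11 → queue [13, 16, 17, 6, 7, 8, 10, 12, 4]
Visit 13 → queue [16, 17, 6, 7, 8, 10, 12, 4]
Visit 16 → queue [17, 6, 7, 8, 10, 12, 4]
Visit 17; enqueue 14 → queue [6, 7, 8, 10, 12, 4, 14]
Visit 6 → queue [7, 8, 10, 12, 4, 14]
Visit 7 → queue [8, 10, 12, 4, 14]
Visit 8 → queue [10, 12, 4, 14]
Visit 10 → queue [12, 4, 14]
Visit 12; enqueue 9 → queue [4, 14, 9]
Visit 4 → queue [14, 9]
Visit 14; enqueue 15 → queue [9, 15]
Visit 9 → queue [15]
Visit 15 → queue []

2, 1, 3, 5, 11, 13, 16, 17, 6, 7, 8, 10, 12, 4, 14, 9, 15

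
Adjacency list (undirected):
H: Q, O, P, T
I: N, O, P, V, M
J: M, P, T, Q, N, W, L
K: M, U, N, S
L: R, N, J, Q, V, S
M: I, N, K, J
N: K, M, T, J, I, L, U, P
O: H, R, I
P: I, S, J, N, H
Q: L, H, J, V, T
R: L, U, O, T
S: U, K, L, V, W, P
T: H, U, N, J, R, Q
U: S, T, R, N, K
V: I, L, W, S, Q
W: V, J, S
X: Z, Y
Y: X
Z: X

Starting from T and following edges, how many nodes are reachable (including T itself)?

BFS from T visits: T, H, J, N, Q, R, U, O, P, L, M, W, I, K, V, S
Reachable nodes: 16 of 19 total.

16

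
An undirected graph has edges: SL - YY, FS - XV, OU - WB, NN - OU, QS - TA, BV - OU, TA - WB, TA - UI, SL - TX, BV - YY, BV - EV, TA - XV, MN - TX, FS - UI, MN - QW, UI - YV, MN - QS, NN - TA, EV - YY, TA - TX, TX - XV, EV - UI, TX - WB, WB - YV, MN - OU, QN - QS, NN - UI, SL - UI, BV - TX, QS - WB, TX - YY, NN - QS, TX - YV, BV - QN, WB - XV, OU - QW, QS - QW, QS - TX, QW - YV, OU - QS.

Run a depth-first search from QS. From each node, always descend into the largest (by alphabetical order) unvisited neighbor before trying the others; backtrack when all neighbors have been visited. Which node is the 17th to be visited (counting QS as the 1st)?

FS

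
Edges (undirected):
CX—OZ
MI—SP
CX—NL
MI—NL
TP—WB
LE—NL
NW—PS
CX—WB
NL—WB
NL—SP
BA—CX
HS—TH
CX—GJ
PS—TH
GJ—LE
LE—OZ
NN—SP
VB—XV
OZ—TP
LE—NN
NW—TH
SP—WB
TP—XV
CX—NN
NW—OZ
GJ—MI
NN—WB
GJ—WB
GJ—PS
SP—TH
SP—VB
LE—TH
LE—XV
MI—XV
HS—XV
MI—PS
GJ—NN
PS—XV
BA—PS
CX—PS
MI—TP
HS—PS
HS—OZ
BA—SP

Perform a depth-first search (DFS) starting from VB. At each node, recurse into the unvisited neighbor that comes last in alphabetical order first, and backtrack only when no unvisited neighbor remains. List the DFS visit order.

VB XV TP WB SP TH PS NW OZ LE NN GJ MI NL CX BA HS

Visit VB
VB → XV
XV → TP
TP → WB
WB → SP
SP → TH
TH → PS
PS → NW
NW → OZ
OZ → LE
LE → NN
NN → GJ
GJ → MI
MI → NL
NL → CX
CX → BA
OZ → HS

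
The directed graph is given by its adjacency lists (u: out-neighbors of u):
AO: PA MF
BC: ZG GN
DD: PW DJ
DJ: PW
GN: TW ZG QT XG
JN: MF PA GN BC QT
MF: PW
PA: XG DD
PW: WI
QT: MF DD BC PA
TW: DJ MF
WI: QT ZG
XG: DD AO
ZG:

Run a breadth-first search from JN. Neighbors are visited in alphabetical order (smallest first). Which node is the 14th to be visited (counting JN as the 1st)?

WI

Visit JN; enqueue BC, GN, MF, PA, QT → queue [BC, GN, MF, PA, QT]
Visit BC; enqueue ZG → queue [GN, MF, PA, QT, ZG]
Visit GN; enqueue TW, XG → queue [MF, PA, QT, ZG, TW, XG]
Visit MF; enqueue PW → queue [PA, QT, ZG, TW, XG, PW]
Visit PA; enqueue DD → queue [QT, ZG, TW, XG, PW, DD]
Visit QT → queue [ZG, TW, XG, PW, DD]
Visit ZG → queue [TW, XG, PW, DD]
Visit TW; enqueue DJ → queue [XG, PW, DD, DJ]
Visit XG; enqueue AO → queue [PW, DD, DJ, AO]
Visit PW; enqueue WI → queue [DD, DJ, AO, WI]
Visit DD → queue [DJ, AO, WI]
Visit DJ → queue [AO, WI]
Visit AO → queue [WI]
Visit WI → queue []

Visit order: JN, BC, GN, MF, PA, QT, ZG, TW, XG, PW, DD, DJ, AO, WI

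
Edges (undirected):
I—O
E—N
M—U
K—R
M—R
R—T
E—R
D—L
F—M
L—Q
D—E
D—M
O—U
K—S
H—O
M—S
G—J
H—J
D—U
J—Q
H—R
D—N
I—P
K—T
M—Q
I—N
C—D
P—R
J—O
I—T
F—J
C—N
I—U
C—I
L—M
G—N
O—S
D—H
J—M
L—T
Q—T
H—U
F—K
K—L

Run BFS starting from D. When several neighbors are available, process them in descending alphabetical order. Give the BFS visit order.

D → U → N → M → L → H → E → C → O → I → G → S → R → Q → J → F → T → K → P

Visit D; enqueue U, N, M, L, H, E, C → queue [U, N, M, L, H, E, C]
Visit U; enqueue O, I → queue [N, M, L, H, E, C, O, I]
Visit N; enqueue G → queue [M, L, H, E, C, O, I, G]
Visit M; enqueue S, R, Q, J, F → queue [L, H, E, C, O, I, G, S, R, Q, J, F]
Visit L; enqueue T, K → queue [H, E, C, O, I, G, S, R, Q, J, F, T, K]
Visit H → queue [E, C, O, I, G, S, R, Q, J, F, T, K]
Visit E → queue [C, O, I, G, S, R, Q, J, F, T, K]
Visit C → queue [O, I, G, S, R, Q, J, F, T, K]
Visit O → queue [I, G, S, R, Q, J, F, T, K]
Visit I; enqueue P → queue [G, S, R, Q, J, F, T, K, P]
Visit G → queue [S, R, Q, J, F, T, K, P]
Visit S → queue [R, Q, J, F, T, K, P]
Visit R → queue [Q, J, F, T, K, P]
Visit Q → queue [J, F, T, K, P]
Visit J → queue [F, T, K, P]
Visit F → queue [T, K, P]
Visit T → queue [K, P]
Visit K → queue [P]
Visit P → queue []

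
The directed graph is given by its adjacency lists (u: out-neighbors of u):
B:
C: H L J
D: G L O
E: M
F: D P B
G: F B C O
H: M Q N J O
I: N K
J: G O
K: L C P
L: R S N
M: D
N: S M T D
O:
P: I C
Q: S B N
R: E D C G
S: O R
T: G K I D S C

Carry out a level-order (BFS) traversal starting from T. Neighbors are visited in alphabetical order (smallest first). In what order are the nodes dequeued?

T, C, D, G, I, K, S, H, J, L, O, B, F, N, P, R, M, Q, E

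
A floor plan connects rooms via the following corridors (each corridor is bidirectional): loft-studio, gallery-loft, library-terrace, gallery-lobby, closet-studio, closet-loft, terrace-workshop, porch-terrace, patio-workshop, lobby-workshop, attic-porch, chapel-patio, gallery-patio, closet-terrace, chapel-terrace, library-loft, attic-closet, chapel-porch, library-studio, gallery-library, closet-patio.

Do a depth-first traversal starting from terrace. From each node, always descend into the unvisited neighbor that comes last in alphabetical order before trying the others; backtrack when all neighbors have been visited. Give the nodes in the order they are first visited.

terrace, workshop, patio, gallery, loft, studio, library, closet, attic, porch, chapel, lobby

Visit terrace
terrace → workshop
workshop → patio
patio → gallery
gallery → loft
loft → studio
studio → library
studio → closet
closet → attic
attic → porch
porch → chapel
gallery → lobby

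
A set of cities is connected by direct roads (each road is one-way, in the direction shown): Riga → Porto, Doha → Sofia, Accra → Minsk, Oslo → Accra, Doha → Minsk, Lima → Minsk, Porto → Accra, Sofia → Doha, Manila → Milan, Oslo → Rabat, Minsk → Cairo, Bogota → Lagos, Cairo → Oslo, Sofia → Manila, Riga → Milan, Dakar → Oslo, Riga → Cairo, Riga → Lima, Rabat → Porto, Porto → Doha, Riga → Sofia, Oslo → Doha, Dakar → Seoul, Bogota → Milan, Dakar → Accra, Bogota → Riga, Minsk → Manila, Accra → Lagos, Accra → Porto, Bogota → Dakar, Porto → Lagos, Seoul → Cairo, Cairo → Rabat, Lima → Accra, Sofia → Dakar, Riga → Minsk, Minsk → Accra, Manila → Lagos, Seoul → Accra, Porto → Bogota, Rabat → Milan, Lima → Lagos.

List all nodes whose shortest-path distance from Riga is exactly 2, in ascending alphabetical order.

Level 0: Riga
Level 1: Cairo, Lima, Milan, Minsk, Porto, Sofia
Level 2: Accra, Bogota, Dakar, Doha, Lagos, Manila, Oslo, Rabat
Level 3: Seoul

Accra, Bogota, Dakar, Doha, Lagos, Manila, Oslo, Rabat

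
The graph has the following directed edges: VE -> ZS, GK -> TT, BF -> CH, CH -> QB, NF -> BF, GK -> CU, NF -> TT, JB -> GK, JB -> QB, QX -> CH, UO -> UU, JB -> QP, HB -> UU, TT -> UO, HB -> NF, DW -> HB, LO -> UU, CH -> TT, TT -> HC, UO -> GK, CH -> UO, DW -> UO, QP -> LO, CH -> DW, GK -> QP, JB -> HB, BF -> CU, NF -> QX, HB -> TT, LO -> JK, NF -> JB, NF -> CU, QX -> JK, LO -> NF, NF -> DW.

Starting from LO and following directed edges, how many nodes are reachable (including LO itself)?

BFS from LO visits: LO, JK, NF, UU, BF, CU, DW, JB, QX, TT, CH, HB, UO, GK, QB, QP, HC
Reachable nodes: 17 of 19 total.

17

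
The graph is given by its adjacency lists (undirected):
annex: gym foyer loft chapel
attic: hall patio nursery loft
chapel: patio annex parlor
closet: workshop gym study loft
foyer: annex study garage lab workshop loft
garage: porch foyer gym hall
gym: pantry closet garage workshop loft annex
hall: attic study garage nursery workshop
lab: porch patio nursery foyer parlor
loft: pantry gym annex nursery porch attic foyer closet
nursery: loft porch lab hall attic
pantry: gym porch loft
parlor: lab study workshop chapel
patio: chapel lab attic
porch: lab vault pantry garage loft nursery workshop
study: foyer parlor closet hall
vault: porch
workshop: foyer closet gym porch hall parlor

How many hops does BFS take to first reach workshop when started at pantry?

2

Level 0: pantry
Level 1: gym, loft, porch
Level 2: annex, attic, closet, foyer, garage, lab, nursery, vault, workshop
Level 3: chapel, hall, parlor, patio, study
workshop first appears at level 2.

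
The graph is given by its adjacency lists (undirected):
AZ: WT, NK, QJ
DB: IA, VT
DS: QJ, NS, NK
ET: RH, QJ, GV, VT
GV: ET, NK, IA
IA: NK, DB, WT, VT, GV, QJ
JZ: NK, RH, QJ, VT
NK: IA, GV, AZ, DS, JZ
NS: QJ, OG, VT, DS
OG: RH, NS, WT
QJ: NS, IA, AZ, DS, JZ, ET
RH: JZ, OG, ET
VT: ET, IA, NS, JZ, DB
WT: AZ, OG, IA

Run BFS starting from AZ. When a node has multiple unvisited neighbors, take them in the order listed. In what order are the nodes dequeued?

Visit AZ; enqueue WT, NK, QJ → queue [WT, NK, QJ]
Visit WT; enqueue OG, IA → queue [NK, QJ, OG, IA]
Visit NK; enqueue GV, DS, JZ → queue [QJ, OG, IA, GV, DS, JZ]
Visit QJ; enqueue NS, ET → queue [OG, IA, GV, DS, JZ, NS, ET]
Visit OG; enqueue RH → queue [IA, GV, DS, JZ, NS, ET, RH]
Visit IA; enqueue DB, VT → queue [GV, DS, JZ, NS, ET, RH, DB, VT]
Visit GV → queue [DS, JZ, NS, ET, RH, DB, VT]
Visit DS → queue [JZ, NS, ET, RH, DB, VT]
Visit JZ → queue [NS, ET, RH, DB, VT]
Visit NS → queue [ET, RH, DB, VT]
Visit ET → queue [RH, DB, VT]
Visit RH → queue [DB, VT]
Visit DB → queue [VT]
Visit VT → queue []

AZ -> WT -> NK -> QJ -> OG -> IA -> GV -> DS -> JZ -> NS -> ET -> RH -> DB -> VT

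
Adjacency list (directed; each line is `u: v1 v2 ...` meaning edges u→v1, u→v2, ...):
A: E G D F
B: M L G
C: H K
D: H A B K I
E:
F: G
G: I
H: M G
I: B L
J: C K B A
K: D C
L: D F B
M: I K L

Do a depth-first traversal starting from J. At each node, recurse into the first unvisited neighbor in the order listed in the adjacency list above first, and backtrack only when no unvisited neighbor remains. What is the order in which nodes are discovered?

Visit J
J → C
C → H
H → M
M → I
I → B
B → L
L → D
D → A
A → E
A → G
A → F
D → K

J -> C -> H -> M -> I -> B -> L -> D -> A -> E -> G -> F -> K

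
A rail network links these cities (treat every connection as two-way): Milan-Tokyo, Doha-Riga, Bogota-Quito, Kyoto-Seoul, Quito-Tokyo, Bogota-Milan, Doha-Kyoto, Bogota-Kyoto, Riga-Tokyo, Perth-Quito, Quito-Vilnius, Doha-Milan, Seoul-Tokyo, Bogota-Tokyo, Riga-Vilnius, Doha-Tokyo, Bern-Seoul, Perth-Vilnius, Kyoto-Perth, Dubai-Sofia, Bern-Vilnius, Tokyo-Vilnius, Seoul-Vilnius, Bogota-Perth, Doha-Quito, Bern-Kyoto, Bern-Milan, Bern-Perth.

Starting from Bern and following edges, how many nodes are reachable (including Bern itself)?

11

BFS from Bern visits: Bern, Vilnius, Seoul, Perth, Milan, Kyoto, Tokyo, Riga, Quito, Bogota, Doha
Reachable nodes: 11 of 13 total.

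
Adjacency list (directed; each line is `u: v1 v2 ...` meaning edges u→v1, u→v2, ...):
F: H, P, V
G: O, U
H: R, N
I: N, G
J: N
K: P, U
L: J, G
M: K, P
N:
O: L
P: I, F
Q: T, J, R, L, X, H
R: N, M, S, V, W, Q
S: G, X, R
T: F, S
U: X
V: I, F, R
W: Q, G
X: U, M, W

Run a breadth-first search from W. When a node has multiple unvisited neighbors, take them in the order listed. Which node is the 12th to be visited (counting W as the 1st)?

F

Visit W; enqueue Q, G → queue [Q, G]
Visit Q; enqueue T, J, R, L, X, H → queue [G, T, J, R, L, X, H]
Visit G; enqueue O, U → queue [T, J, R, L, X, H, O, U]
Visit T; enqueue F, S → queue [J, R, L, X, H, O, U, F, S]
Visit J; enqueue N → queue [R, L, X, H, O, U, F, S, N]
Visit R; enqueue M, V → queue [L, X, H, O, U, F, S, N, M, V]
Visit L → queue [X, H, O, U, F, S, N, M, V]
Visit X → queue [H, O, U, F, S, N, M, V]
Visit H → queue [O, U, F, S, N, M, V]
Visit O → queue [U, F, S, N, M, V]
Visit U → queue [F, S, N, M, V]
Visit F; enqueue P → queue [S, N, M, V, P]
Visit S → queue [N, M, V, P]
Visit N → queue [M, V, P]
Visit M; enqueue K → queue [V, P, K]
Visit V; enqueue I → queue [P, K, I]
Visit P → queue [K, I]
Visit K → queue [I]
Visit I → queue []

Visit order: W, Q, G, T, J, R, L, X, H, O, U, F, S, N, M, V, P, K, I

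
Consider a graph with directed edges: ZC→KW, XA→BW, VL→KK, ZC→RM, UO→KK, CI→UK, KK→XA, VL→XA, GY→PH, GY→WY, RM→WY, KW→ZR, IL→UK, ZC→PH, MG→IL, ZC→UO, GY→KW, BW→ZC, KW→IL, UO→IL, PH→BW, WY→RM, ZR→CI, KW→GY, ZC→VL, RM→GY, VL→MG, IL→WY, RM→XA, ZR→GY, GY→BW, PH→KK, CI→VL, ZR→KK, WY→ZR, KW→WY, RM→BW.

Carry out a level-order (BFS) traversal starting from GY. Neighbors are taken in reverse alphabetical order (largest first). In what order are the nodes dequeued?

GY WY PH KW BW ZR RM KK IL ZC CI XA UK VL UO MG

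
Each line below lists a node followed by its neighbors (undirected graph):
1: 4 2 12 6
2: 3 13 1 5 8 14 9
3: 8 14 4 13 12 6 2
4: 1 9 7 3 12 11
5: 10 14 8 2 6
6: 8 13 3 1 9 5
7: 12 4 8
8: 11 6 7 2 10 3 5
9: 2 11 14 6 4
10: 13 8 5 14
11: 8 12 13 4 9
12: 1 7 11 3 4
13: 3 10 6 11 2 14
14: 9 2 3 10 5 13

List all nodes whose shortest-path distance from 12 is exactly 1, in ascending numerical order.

Level 0: 12
Level 1: 1, 3, 4, 7, 11
Level 2: 2, 6, 8, 9, 13, 14
Level 3: 5, 10

1, 3, 4, 7, 11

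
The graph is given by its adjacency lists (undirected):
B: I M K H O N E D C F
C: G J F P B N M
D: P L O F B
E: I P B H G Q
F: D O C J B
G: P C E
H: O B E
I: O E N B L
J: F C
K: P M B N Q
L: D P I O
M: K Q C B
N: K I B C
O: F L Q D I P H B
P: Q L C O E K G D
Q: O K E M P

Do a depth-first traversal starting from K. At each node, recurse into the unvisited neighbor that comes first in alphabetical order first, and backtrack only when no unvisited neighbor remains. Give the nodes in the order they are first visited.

K → B → C → F → D → L → I → E → G → P → O → H → Q → M → N → J

Visit K
K → B
B → C
C → F
F → D
D → L
L → I
I → E
E → G
G → P
P → O
O → H
O → Q
Q → M
I → N
F → J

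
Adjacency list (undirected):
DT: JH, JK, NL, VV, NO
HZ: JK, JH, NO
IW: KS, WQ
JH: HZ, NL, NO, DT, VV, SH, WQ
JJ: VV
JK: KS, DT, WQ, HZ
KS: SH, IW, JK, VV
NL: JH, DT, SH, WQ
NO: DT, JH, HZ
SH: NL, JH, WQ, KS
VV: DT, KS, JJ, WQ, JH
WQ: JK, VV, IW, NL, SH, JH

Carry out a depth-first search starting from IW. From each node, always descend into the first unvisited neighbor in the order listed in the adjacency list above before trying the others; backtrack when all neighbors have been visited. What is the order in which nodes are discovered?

IW, KS, SH, NL, JH, HZ, JK, DT, VV, JJ, WQ, NO

Visit IW
IW → KS
KS → SH
SH → NL
NL → JH
JH → HZ
HZ → JK
JK → DT
DT → VV
VV → JJ
VV → WQ
DT → NO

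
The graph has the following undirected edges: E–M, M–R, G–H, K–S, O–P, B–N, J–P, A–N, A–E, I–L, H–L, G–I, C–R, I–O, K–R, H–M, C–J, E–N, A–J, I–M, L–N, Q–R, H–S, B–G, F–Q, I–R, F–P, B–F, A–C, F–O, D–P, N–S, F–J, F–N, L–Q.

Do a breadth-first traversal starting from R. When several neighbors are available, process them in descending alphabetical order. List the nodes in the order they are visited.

R -> Q -> M -> K -> I -> C -> L -> F -> H -> E -> S -> O -> G -> J -> A -> N -> P -> B -> D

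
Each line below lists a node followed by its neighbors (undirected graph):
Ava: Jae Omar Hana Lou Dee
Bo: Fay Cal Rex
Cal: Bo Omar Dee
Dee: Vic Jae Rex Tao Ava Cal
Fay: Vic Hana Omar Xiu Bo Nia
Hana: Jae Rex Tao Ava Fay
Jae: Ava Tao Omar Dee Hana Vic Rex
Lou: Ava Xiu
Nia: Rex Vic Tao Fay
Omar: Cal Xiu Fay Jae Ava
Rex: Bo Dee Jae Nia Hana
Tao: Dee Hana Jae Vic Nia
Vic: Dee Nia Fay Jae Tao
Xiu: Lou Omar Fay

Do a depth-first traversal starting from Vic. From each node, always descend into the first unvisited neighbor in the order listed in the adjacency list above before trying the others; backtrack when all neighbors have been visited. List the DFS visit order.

Visit Vic
Vic → Dee
Dee → Jae
Jae → Ava
Ava → Omar
Omar → Cal
Cal → Bo
Bo → Fay
Fay → Hana
Hana → Rex
Rex → Nia
Nia → Tao
Fay → Xiu
Xiu → Lou

Vic, Dee, Jae, Ava, Omar, Cal, Bo, Fay, Hana, Rex, Nia, Tao, Xiu, Lou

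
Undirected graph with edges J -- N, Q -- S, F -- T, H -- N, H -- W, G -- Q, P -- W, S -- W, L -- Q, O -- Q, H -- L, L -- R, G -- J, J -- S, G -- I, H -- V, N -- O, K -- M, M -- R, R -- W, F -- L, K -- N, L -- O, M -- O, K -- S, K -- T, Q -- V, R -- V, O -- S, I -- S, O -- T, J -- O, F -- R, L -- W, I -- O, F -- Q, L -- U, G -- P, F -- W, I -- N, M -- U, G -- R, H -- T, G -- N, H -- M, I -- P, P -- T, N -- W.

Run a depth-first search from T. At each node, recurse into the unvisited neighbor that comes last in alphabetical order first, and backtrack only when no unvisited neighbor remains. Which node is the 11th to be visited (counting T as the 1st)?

Visit T
T → P
P → W
W → S
S → Q
Q → V
V → R
R → M
M → U
U → L
L → O
O → N
N → K
N → J
J → G
G → I
N → H
L → F

Visit order: T, P, W, S, Q, V, R, M, U, L, O, N, K, J, G, I, H, F

O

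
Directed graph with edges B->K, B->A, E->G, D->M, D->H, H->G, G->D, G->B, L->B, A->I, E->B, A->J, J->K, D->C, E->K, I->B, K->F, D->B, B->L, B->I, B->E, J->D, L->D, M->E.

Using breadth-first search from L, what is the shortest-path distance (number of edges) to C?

2

Level 0: L
Level 1: B, D
Level 2: A, C, E, H, I, K, M
Level 3: F, G, J
C first appears at level 2.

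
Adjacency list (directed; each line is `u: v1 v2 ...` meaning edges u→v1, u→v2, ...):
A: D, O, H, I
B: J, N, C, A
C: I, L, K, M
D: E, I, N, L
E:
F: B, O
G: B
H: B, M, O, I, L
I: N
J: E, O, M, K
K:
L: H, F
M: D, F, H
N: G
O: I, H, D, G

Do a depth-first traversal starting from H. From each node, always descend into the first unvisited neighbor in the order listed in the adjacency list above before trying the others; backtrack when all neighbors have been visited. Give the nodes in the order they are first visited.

H B J E O I N G D L F M K C A

Visit H
H → B
B → J
J → E
J → O
O → I
I → N
N → G
O → D
D → L
L → F
J → M
J → K
B → C
B → A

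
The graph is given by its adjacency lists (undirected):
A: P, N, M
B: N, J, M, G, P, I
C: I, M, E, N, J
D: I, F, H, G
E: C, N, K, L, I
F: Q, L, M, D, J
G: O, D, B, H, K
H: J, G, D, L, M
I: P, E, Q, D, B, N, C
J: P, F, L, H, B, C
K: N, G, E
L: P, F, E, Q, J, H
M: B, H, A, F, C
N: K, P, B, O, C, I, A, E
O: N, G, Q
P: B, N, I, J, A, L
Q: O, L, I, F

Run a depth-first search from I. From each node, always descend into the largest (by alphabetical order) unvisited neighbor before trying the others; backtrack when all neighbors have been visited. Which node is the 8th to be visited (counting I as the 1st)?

Visit I
I → Q
Q → O
O → N
N → P
P → L
L → J
J → H
H → M
M → F
F → D
D → G
G → K
K → E
E → C
G → B
M → A

Visit order: I, Q, O, N, P, L, J, H, M, F, D, G, K, E, C, B, A

H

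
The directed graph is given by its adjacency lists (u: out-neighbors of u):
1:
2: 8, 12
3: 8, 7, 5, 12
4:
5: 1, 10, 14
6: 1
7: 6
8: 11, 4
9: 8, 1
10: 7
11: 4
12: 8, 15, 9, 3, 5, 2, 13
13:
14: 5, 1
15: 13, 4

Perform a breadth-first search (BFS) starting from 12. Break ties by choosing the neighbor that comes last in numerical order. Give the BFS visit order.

12, 15, 13, 9, 8, 5, 3, 2, 4, 1, 11, 14, 10, 7, 6

Visit 12; enqueue 15, 13, 9, 8, 5, 3, 2 → queue [15, 13, 9, 8, 5, 3, 2]
Visit 15; enqueue 4 → queue [13, 9, 8, 5, 3, 2, 4]
Visit 13 → queue [9, 8, 5, 3, 2, 4]
Visit 9; enqueue 1 → queue [8, 5, 3, 2, 4, 1]
Visit 8; enqueue 11 → queue [5, 3, 2, 4, 1, 11]
Visit 5; enqueue 14, 10 → queue [3, 2, 4, 1, 11, 14, 10]
Visit 3; enqueue 7 → queue [2, 4, 1, 11, 14, 10, 7]
Visit 2 → queue [4, 1, 11, 14, 10, 7]
Visit 4 → queue [1, 11, 14, 10, 7]
Visit 1 → queue [11, 14, 10, 7]
Visit 11 → queue [14, 10, 7]
Visit 14 → queue [10, 7]
Visit 10 → queue [7]
Visit 7; enqueue 6 → queue [6]
Visit 6 → queue []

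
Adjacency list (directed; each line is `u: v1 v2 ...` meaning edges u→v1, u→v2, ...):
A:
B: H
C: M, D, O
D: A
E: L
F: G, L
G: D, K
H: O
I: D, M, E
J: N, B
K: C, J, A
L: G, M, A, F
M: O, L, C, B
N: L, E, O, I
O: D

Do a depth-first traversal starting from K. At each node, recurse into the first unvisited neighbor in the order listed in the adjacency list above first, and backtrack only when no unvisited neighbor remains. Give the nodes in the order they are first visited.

Visit K
K → C
C → M
M → O
O → D
D → A
M → L
L → G
L → F
M → B
B → H
K → J
J → N
N → E
N → I

K -> C -> M -> O -> D -> A -> L -> G -> F -> B -> H -> J -> N -> E -> I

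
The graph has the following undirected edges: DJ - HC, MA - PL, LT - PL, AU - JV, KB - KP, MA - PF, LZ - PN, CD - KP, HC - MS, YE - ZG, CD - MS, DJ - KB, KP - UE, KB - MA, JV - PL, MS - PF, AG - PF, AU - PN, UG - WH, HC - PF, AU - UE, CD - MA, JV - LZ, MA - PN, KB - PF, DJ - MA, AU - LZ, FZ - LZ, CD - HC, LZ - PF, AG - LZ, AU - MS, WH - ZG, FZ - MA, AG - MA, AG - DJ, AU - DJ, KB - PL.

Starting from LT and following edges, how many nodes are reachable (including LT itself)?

BFS from LT visits: LT, PL, JV, KB, MA, AU, LZ, DJ, KP, PF, AG, CD, FZ, PN, MS, UE, HC
Reachable nodes: 17 of 21 total.

17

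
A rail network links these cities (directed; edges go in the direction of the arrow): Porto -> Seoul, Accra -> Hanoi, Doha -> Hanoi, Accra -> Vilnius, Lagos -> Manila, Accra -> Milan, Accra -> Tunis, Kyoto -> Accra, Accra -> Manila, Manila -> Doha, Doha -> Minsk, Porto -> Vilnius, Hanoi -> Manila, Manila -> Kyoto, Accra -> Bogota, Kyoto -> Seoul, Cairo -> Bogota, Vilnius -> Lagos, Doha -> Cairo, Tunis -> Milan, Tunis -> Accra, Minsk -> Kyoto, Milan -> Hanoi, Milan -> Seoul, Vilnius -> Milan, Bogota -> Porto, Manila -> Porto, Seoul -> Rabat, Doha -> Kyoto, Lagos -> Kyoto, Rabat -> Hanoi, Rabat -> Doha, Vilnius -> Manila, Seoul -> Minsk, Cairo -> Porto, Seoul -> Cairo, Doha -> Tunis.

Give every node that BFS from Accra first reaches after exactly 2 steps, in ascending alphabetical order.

Level 0: Accra
Level 1: Bogota, Hanoi, Manila, Milan, Tunis, Vilnius
Level 2: Doha, Kyoto, Lagos, Porto, Seoul
Level 3: Cairo, Minsk, Rabat

Doha, Kyoto, Lagos, Porto, Seoul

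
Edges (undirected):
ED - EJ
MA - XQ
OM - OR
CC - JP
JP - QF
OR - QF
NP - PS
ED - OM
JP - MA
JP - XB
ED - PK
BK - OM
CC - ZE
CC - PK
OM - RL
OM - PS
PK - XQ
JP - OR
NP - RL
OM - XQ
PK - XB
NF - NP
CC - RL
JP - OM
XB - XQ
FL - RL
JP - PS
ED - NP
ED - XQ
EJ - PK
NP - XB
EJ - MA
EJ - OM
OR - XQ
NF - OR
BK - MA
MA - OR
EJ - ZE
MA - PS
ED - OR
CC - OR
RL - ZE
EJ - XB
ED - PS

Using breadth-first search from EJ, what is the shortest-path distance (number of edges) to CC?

Level 0: EJ
Level 1: ED, MA, OM, PK, XB, ZE
Level 2: BK, CC, JP, NP, OR, PS, RL, XQ
Level 3: FL, NF, QF
CC first appears at level 2.

2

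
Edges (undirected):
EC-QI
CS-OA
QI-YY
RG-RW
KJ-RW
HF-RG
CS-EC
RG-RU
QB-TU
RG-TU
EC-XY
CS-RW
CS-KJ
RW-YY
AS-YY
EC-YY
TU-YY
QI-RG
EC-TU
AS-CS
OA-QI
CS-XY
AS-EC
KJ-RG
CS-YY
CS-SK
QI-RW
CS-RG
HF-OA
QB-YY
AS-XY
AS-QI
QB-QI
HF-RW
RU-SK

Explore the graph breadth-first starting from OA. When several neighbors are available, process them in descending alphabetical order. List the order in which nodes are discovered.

Visit OA; enqueue QI, HF, CS → queue [QI, HF, CS]
Visit QI; enqueue YY, RW, RG, QB, EC, AS → queue [HF, CS, YY, RW, RG, QB, EC, AS]
Visit HF → queue [CS, YY, RW, RG, QB, EC, AS]
Visit CS; enqueue XY, SK, KJ → queue [YY, RW, RG, QB, EC, AS, XY, SK, KJ]
Visit YY; enqueue TU → queue [RW, RG, QB, EC, AS, XY, SK, KJ, TU]
Visit RW → queue [RG, QB, EC, AS, XY, SK, KJ, TU]
Visit RG; enqueue RU → queue [QB, EC, AS, XY, SK, KJ, TU, RU]
Visit QB → queue [EC, AS, XY, SK, KJ, TU, RU]
Visit EC → queue [AS, XY, SK, KJ, TU, RU]
Visit AS → queue [XY, SK, KJ, TU, RU]
Visit XY → queue [SK, KJ, TU, RU]
Visit SK → queue [KJ, TU, RU]
Visit KJ → queue [TU, RU]
Visit TU → queue [RU]
Visit RU → queue []

OA -> QI -> HF -> CS -> YY -> RW -> RG -> QB -> EC -> AS -> XY -> SK -> KJ -> TU -> RU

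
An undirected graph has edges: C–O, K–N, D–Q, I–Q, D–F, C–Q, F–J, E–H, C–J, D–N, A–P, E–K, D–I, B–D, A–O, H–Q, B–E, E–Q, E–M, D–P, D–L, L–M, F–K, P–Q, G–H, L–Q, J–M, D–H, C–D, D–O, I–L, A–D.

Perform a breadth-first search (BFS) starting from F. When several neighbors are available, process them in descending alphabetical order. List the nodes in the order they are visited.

F, K, J, D, N, E, M, C, Q, P, O, L, I, H, B, A, G

Visit F; enqueue K, J, D → queue [K, J, D]
Visit K; enqueue N, E → queue [J, D, N, E]
Visit J; enqueue M, C → queue [D, N, E, M, C]
Visit D; enqueue Q, P, O, L, I, H, B, A → queue [N, E, M, C, Q, P, O, L, I, H, B, A]
Visit N → queue [E, M, C, Q, P, O, L, I, H, B, A]
Visit E → queue [M, C, Q, P, O, L, I, H, B, A]
Visit M → queue [C, Q, P, O, L, I, H, B, A]
Visit C → queue [Q, P, O, L, I, H, B, A]
Visit Q → queue [P, O, L, I, H, B, A]
Visit P → queue [O, L, I, H, B, A]
Visit O → queue [L, I, H, B, A]
Visit L → queue [I, H, B, A]
Visit I → queue [H, B, A]
Visit H; enqueue G → queue [B, A, G]
Visit B → queue [A, G]
Visit A → queue [G]
Visit G → queue []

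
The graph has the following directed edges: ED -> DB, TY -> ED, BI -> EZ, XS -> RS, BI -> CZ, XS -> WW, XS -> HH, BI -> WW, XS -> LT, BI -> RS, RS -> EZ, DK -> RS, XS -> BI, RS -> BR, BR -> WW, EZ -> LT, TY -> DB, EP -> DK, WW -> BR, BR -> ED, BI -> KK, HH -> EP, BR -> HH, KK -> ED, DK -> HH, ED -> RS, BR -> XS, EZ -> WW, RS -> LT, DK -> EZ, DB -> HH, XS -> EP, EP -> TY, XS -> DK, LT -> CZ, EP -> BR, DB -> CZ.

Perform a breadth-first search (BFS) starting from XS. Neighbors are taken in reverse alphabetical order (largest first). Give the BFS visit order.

XS, WW, RS, LT, HH, EP, DK, BI, BR, EZ, CZ, TY, KK, ED, DB

Visit XS; enqueue WW, RS, LT, HH, EP, DK, BI → queue [WW, RS, LT, HH, EP, DK, BI]
Visit WW; enqueue BR → queue [RS, LT, HH, EP, DK, BI, BR]
Visit RS; enqueue EZ → queue [LT, HH, EP, DK, BI, BR, EZ]
Visit LT; enqueue CZ → queue [HH, EP, DK, BI, BR, EZ, CZ]
Visit HH → queue [EP, DK, BI, BR, EZ, CZ]
Visit EP; enqueue TY → queue [DK, BI, BR, EZ, CZ, TY]
Visit DK → queue [BI, BR, EZ, CZ, TY]
Visit BI; enqueue KK → queue [BR, EZ, CZ, TY, KK]
Visit BR; enqueue ED → queue [EZ, CZ, TY, KK, ED]
Visit EZ → queue [CZ, TY, KK, ED]
Visit CZ → queue [TY, KK, ED]
Visit TY; enqueue DB → queue [KK, ED, DB]
Visit KK → queue [ED, DB]
Visit ED → queue [DB]
Visit DB → queue []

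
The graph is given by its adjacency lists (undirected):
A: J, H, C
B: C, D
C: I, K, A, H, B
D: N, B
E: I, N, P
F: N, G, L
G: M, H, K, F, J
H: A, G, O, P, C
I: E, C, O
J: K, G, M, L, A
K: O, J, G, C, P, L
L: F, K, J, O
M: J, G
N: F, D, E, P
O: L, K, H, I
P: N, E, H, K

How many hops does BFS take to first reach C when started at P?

Level 0: P
Level 1: E, H, K, N
Level 2: A, C, D, F, G, I, J, L, O
Level 3: B, M
C first appears at level 2.

2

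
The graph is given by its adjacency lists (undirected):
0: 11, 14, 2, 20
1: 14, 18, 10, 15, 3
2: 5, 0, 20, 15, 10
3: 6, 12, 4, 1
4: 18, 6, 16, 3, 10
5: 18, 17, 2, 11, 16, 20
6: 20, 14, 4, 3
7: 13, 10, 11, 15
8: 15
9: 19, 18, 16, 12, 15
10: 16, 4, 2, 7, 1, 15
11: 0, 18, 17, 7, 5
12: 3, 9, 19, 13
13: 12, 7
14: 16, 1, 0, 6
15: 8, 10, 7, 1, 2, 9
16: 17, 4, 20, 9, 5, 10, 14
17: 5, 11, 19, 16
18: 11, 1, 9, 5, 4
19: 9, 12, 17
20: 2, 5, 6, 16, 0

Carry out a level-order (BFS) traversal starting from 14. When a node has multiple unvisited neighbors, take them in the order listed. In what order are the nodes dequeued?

Visit 14; enqueue 16, 1, 0, 6 → queue [16, 1, 0, 6]
Visit 16; enqueue 17, 4, 20, 9, 5, 10 → queue [1, 0, 6, 17, 4, 20, 9, 5, 10]
Visit 1; enqueue 18, 15, 3 → queue [0, 6, 17, 4, 20, 9, 5, 10, 18, 15, 3]
Visit 0; enqueue 11, 2 → queue [6, 17, 4, 20, 9, 5, 10, 18, 15, 3, 11, 2]
Visit 6 → queue [17, 4, 20, 9, 5, 10, 18, 15, 3, 11, 2]
Visit 17; enqueue 19 → queue [4, 20, 9, 5, 10, 18, 15, 3, 11, 2, 19]
Visit 4 → queue [20, 9, 5, 10, 18, 15, 3, 11, 2, 19]
Visit 20 → queue [9, 5, 10, 18, 15, 3, 11, 2, 19]
Visit 9; enqueue 12 → queue [5, 10, 18, 15, 3, 11, 2, 19, 12]
Visit 5 → queue [10, 18, 15, 3, 11, 2, 19, 12]
Visit 10; enqueue 7 → queue [18, 15, 3, 11, 2, 19, 12, 7]
Visit 18 → queue [15, 3, 11, 2, 19, 12, 7]
Visit 15; enqueue 8 → queue [3, 11, 2, 19, 12, 7, 8]
Visit 3 → queue [11, 2, 19, 12, 7, 8]
Visit 11 → queue [2, 19, 12, 7, 8]
Visit 2 → queue [19, 12, 7, 8]
Visit 19 → queue [12, 7, 8]
Visit 12; enqueue 13 → queue [7, 8, 13]
Visit 7 → queue [8, 13]
Visit 8 → queue [13]
Visit 13 → queue []

14 16 1 0 6 17 4 20 9 5 10 18 15 3 11 2 19 12 7 8 13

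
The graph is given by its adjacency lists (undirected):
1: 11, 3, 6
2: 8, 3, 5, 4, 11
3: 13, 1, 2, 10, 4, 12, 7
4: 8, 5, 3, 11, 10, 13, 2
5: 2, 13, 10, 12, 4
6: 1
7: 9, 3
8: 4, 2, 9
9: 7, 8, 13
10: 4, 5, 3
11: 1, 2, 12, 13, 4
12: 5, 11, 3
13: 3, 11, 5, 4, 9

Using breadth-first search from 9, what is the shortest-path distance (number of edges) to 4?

2

Level 0: 9
Level 1: 7, 8, 13
Level 2: 2, 3, 4, 5, 11
Level 3: 1, 10, 12
Level 4: 6
4 first appears at level 2.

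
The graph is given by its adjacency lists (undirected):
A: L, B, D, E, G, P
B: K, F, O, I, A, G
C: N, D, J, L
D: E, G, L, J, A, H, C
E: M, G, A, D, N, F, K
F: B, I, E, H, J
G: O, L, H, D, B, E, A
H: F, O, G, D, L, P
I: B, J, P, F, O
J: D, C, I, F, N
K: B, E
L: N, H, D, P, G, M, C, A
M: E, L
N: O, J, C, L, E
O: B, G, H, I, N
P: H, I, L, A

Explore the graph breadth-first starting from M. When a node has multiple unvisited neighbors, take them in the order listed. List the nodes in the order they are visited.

Visit M; enqueue E, L → queue [E, L]
Visit E; enqueue G, A, D, N, F, K → queue [L, G, A, D, N, F, K]
Visit L; enqueue H, P, C → queue [G, A, D, N, F, K, H, P, C]
Visit G; enqueue O, B → queue [A, D, N, F, K, H, P, C, O, B]
Visit A → queue [D, N, F, K, H, P, C, O, B]
Visit D; enqueue J → queue [N, F, K, H, P, C, O, B, J]
Visit N → queue [F, K, H, P, C, O, B, J]
Visit F; enqueue I → queue [K, H, P, C, O, B, J, I]
Visit K → queue [H, P, C, O, B, J, I]
Visit H → queue [P, C, O, B, J, I]
Visit P → queue [C, O, B, J, I]
Visit C → queue [O, B, J, I]
Visit O → queue [B, J, I]
Visit B → queue [J, I]
Visit J → queue [I]
Visit I → queue []

M E L G A D N F K H P C O B J I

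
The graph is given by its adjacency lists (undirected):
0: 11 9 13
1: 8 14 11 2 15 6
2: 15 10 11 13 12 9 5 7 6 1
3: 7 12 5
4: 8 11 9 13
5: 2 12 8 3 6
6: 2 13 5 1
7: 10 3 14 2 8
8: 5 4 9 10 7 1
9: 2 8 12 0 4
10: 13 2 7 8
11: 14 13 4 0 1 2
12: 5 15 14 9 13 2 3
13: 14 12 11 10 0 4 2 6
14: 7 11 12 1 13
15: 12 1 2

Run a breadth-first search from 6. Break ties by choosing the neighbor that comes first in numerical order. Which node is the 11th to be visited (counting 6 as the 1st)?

9

Visit 6; enqueue 1, 2, 5, 13 → queue [1, 2, 5, 13]
Visit 1; enqueue 8, 11, 14, 15 → queue [2, 5, 13, 8, 11, 14, 15]
Visit 2; enqueue 7, 9, 10, 12 → queue [5, 13, 8, 11, 14, 15, 7, 9, 10, 12]
Visit 5; enqueue 3 → queue [13, 8, 11, 14, 15, 7, 9, 10, 12, 3]
Visit 13; enqueue 0, 4 → queue [8, 11, 14, 15, 7, 9, 10, 12, 3, 0, 4]
Visit 8 → queue [11, 14, 15, 7, 9, 10, 12, 3, 0, 4]
Visit 11 → queue [14, 15, 7, 9, 10, 12, 3, 0, 4]
Visit 14 → queue [15, 7, 9, 10, 12, 3, 0, 4]
Visit 15 → queue [7, 9, 10, 12, 3, 0, 4]
Visit 7 → queue [9, 10, 12, 3, 0, 4]
Visit 9 → queue [10, 12, 3, 0, 4]
Visit 10 → queue [12, 3, 0, 4]
Visit 12 → queue [3, 0, 4]
Visit 3 → queue [0, 4]
Visit 0 → queue [4]
Visit 4 → queue []

Visit order: 6, 1, 2, 5, 13, 8, 11, 14, 15, 7, 9, 10, 12, 3, 0, 4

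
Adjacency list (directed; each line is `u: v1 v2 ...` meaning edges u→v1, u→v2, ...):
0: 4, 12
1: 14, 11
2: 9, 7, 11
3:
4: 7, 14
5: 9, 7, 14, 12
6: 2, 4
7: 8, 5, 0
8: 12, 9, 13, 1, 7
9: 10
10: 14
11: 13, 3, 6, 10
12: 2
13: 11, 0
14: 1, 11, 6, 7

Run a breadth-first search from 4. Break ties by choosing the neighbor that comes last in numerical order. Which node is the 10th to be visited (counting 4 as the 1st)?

Visit 4; enqueue 14, 7 → queue [14, 7]
Visit 14; enqueue 11, 6, 1 → queue [7, 11, 6, 1]
Visit 7; enqueue 8, 5, 0 → queue [11, 6, 1, 8, 5, 0]
Visit 11; enqueue 13, 10, 3 → queue [6, 1, 8, 5, 0, 13, 10, 3]
Visit 6; enqueue 2 → queue [1, 8, 5, 0, 13, 10, 3, 2]
Visit 1 → queue [8, 5, 0, 13, 10, 3, 2]
Visit 8; enqueue 12, 9 → queue [5, 0, 13, 10, 3, 2, 12, 9]
Visit 5 → queue [0, 13, 10, 3, 2, 12, 9]
Visit 0 → queue [13, 10, 3, 2, 12, 9]
Visit 13 → queue [10, 3, 2, 12, 9]
Visit 10 → queue [3, 2, 12, 9]
Visit 3 → queue [2, 12, 9]
Visit 2 → queue [12, 9]
Visit 12 → queue [9]
Visit 9 → queue []

Visit order: 4, 14, 7, 11, 6, 1, 8, 5, 0, 13, 10, 3, 2, 12, 9

13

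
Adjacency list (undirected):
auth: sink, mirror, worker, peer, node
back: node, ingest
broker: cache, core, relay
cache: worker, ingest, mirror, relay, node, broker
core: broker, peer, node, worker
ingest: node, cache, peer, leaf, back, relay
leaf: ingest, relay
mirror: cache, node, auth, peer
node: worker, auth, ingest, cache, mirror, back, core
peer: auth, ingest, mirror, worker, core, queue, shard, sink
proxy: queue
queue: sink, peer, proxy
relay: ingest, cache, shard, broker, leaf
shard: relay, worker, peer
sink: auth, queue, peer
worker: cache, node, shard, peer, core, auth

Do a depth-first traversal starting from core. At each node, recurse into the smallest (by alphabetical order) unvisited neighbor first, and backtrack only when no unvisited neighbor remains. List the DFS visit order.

Visit core
core → broker
broker → cache
cache → ingest
ingest → back
back → node
node → auth
auth → mirror
mirror → peer
peer → queue
queue → proxy
queue → sink
peer → shard
shard → relay
relay → leaf
shard → worker

core, broker, cache, ingest, back, node, auth, mirror, peer, queue, proxy, sink, shard, relay, leaf, worker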